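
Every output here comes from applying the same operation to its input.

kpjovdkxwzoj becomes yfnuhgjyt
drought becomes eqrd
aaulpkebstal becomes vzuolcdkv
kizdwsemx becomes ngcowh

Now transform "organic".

kxsm

The pattern: shift every letter 10 places forward in the alphabet (wrapping around), then delete the first 3 characters.
On "organic": the first step gives "ybqkxsm", and the second then gives "kxsm".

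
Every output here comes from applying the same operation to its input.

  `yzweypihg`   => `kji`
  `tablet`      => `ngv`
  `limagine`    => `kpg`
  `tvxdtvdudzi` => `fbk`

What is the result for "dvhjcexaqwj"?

The rule is to shift every letter 2 places forward in the alphabet (wrapping around), then keep only the last 3 characters.
Doing the same to "dvhjcexaqwj": "syl".
(Check on "tablet": → "vcdngv" → "ngv" ✓)

syl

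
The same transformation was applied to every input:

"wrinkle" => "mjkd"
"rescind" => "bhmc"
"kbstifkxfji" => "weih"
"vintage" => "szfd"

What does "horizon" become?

hynm

Rule — shift every letter 1 place backward in the alphabet (wrapping around), then keep only the last 4 characters.
Working it through for "horizon": intermediate "gnqhynm", final "hynm".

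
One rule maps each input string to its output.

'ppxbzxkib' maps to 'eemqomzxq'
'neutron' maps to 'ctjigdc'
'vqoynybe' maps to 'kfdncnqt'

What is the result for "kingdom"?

zxcvsdb

What's happening: shift every letter 11 places backward in the alphabet (wrapping around).
For "kingdom" the result is "zxcvsdb".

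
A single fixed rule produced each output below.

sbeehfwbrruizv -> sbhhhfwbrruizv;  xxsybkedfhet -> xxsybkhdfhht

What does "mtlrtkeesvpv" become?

mtlrtkhhsvpv

Each output is the input with this applied: replace every "e" with "h".
On "mtlrtkeesvpv" that produces "mtlrtkhhsvpv".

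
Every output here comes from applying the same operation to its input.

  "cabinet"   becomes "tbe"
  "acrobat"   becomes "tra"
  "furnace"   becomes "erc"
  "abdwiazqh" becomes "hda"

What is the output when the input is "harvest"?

What's happening: move the last character to the front, then keep one character in every 3, starting at position 1 (positions 1st, 4th, 7th, ...).
For "harvest", step one produces "tharves"; step two turns that into "trs".
(Check on "furnace": → "efurnac" → "erc" ✓)

trs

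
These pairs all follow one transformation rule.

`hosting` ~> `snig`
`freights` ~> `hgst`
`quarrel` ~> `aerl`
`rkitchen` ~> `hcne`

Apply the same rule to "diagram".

aarm

What's happening: swap each adjacent pair of characters (1↔2, 3↔4, ...), then keep only the last 4 characters.
For "diagram", step one produces "idgaarm"; step two turns that into "aarm".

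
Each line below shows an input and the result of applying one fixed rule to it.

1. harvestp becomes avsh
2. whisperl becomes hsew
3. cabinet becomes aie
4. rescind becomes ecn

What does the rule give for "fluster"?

In each case the input is transformed by: swap the first and last characters, then keep every other character starting from the second (positions 2nd, 4th, 6th, ...).
Applying that to "fluster" gives "lse".

lse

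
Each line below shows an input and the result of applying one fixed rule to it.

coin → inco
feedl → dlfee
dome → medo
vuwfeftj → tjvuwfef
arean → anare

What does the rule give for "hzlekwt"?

The rule is to move the last 2 characters to the front (rotate right by 2).
Applying that to "hzlekwt" gives "wthzlek".

wthzlek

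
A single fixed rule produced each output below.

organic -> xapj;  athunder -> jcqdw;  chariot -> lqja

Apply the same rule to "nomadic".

The pattern: delete the last 3 characters, then shift every letter 9 places forward in the alphabet (wrapping around).
Starting from "nomadic": after the first operation, "noma"; after the second, "wxvj".

wxvj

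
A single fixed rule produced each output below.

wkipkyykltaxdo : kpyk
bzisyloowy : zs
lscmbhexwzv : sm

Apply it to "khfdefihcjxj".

The transformation: keep every other character starting from the second (positions 2nd, 4th, 6th, ...), then delete the last 3 characters.
Starting from "khfdefihcjxj": after the first operation, "hdfhjj"; after the second, "hdf".
(Check on "bzisyloowy": → "zsloy" → "zs" ✓)

hdf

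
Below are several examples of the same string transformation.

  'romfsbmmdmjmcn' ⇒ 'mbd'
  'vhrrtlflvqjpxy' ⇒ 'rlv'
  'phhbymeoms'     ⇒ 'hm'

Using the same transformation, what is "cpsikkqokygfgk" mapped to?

In each case the input is transformed by: keep one character in every 3, starting at position 3 (positions 3rd, 6th, 9th, ...), then delete the last character.
Starting from "cpsikkqokygfgk": after the first operation, "skkf"; after the second, "skk".

skk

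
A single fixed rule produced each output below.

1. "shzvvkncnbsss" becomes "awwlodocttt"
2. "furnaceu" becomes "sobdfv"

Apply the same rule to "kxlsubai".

What's happening: delete the first 2 characters, then shift every letter 1 place forward in the alphabet (wrapping around).
"kxlsubai" → "lsubai" → "mtvcbj".

mtvcbj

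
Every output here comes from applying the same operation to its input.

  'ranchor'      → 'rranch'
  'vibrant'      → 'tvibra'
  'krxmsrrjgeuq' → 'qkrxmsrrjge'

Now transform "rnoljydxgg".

What's happening: move the last 2 characters to the front (rotate right by 2), then delete the first character.
For "rnoljydxgg", step one produces "ggrnoljydx"; step two turns that into "grnoljydx".

grnoljydx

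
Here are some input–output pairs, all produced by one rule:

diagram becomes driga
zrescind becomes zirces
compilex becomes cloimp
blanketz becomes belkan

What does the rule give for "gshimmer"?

gmsmhi

The transformation: delete the last 2 characters, then take characters alternately from the front and the back (1st, last, 2nd, 2nd-last, ...).
For "gshimmer" the result is "gmsmhi".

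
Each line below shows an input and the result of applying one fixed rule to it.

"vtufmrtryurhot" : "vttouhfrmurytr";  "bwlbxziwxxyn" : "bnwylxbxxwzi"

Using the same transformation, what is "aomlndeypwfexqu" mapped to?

auoqmxlenfdwepy

In each case the input is transformed by: take characters alternately from the front and the back (1st, last, 2nd, 2nd-last, ...).
Applying that to "aomlndeypwfexqu" gives "auoqmxlenfdwepy".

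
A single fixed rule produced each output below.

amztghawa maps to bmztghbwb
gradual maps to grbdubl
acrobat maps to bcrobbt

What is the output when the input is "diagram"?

What's happening: replace every "a" with "b".
So "diagram" becomes "dibgrbm".

dibgrbm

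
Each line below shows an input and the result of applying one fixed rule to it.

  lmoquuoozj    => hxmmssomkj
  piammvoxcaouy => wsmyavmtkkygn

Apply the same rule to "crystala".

yjyrqwpa

The rule is to shift every letter 2 places backward in the alphabet (wrapping around), then reverse the string.
For "crystala", step one produces "apwqryjy"; step two turns that into "yjyrqwpa".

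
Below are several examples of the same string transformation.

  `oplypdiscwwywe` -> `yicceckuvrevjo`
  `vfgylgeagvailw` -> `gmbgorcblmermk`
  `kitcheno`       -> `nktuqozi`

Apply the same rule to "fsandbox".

jhudlygt

Looking at the pairs, the operation is to swap the front and back halves of the string, then shift every letter 6 places forward in the alphabet (wrapping around).
Applying both steps to "fsandbox": "dboxfsan", then "jhudlygt".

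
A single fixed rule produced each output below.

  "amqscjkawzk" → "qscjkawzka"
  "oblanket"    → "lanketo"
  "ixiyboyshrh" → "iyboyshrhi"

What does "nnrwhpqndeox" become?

rwhpqndeoxn

Each output is the input with this applied: move the first 2 characters to the end (rotate left by 2), then delete the last character.
Working it through for "nnrwhpqndeox": intermediate "rwhpqndeoxnn", final "rwhpqndeoxn".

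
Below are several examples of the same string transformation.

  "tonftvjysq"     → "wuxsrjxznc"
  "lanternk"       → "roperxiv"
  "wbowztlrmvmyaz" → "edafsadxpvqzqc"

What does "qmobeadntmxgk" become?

Looking at the pairs, the operation is to shift every letter 4 places forward in the alphabet (wrapping around), then move the last 2 characters to the front (rotate right by 2).
"qmobeadntmxgk" → "uqsfiehrxqbko" → "kouqsfiehrxqb".
(Check on "wbowztlrmvmyaz": → "afsadxpvqzqced" → "edafsadxpvqzqc" ✓)

kouqsfiehrxqb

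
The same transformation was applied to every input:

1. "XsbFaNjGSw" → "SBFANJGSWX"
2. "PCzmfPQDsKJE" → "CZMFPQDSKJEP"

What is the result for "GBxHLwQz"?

What's happening: move the first character to the end, then convert every letter to uppercase.
For "GBxHLwQz", step one produces "BxHLwQzG"; step two turns that into "BXHLWQZG".

BXHLWQZG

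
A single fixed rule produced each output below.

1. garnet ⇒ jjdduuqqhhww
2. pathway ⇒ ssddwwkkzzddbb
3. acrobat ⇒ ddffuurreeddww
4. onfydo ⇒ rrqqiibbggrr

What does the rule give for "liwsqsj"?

The rule is to double every character, then shift every letter 3 places forward in the alphabet (wrapping around).
Working it through for "liwsqsj": intermediate "lliiwwssqqssjj", final "oollzzvvttvvmm".

oollzzvvttvvmm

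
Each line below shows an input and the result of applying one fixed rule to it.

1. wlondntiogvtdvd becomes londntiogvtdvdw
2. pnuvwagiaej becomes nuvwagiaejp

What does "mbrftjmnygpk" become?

brftjmnygpkm

The transformation: move the first character to the end.
So "mbrftjmnygpk" becomes "brftjmnygpkm".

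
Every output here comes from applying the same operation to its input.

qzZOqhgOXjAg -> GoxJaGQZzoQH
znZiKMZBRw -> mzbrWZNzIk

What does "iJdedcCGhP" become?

The transformation: swap the front and back halves of the string, then flip the case of every letter.
For "iJdedcCGhP", step one produces "cCGhPiJded"; step two turns that into "CcgHpIjDED".

CcgHpIjDED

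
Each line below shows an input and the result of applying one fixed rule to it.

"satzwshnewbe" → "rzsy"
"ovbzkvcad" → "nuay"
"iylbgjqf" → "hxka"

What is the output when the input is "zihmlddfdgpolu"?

The pattern: shift every letter 1 place backward in the alphabet (wrapping around), then keep only the first 4 characters.
For "zihmlddfdgpolu" the result is "yhgl".
(Check on "iylbgjqf": → "hxkafipe" → "hxka" ✓)

yhgl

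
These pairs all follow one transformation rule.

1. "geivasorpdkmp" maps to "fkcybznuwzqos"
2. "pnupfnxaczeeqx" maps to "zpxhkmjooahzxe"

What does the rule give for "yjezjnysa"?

Each output is the input with this applied: shift every letter 10 places forward in the alphabet (wrapping around), then move the first 3 characters to the end (rotate left by 3).
For "yjezjnysa", step one produces "itojtxick"; step two turns that into "jtxickito".
(Check on "geivasorpdkmp": → "qosfkcybznuwz" → "fkcybznuwzqos" ✓)

jtxickito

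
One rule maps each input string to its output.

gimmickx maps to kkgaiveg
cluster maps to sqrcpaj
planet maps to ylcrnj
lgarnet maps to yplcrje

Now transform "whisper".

The transformation: shift every letter 2 places backward in the alphabet (wrapping around), then move the first 2 characters to the end (rotate left by 2).
"whisper" → "ufgqncp" → "gqncpuf".

gqncpuf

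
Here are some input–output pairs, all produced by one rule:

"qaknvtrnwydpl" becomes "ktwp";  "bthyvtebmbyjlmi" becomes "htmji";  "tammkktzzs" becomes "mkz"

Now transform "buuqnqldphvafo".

uqpa

The pattern: keep one character in every 3, starting at position 3 (positions 3rd, 6th, 9th, ...).
Applying that to "buuqnqldphvafo" gives "uqpa".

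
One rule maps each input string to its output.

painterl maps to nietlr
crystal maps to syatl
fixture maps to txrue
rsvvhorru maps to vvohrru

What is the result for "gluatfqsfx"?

auftsqxf

Rule — delete the first 2 characters, then swap each adjacent pair of characters (1↔2, 3↔4, ...).
Working it through for "gluatfqsfx": intermediate "uatfqsfx", final "auftsqxf".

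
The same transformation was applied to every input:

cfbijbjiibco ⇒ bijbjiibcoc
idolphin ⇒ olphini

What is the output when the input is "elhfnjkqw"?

The transformation: move the first character to the end, then delete the first character.
For "elhfnjkqw", step one produces "lhfnjkqwe"; step two turns that into "hfnjkqwe".

hfnjkqwe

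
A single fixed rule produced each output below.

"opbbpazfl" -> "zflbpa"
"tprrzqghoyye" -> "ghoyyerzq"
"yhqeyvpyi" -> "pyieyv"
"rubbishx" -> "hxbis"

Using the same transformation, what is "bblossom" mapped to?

omoss

Each output is the input with this applied: delete the first 3 characters, then move the first 3 characters to the end (rotate left by 3).
Applying that to "bblossom" gives "omoss".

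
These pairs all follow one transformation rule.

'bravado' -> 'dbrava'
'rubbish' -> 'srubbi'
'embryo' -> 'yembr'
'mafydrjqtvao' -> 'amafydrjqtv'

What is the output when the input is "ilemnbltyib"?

In each case the input is transformed by: delete the last character, then move the last character to the front.
On "ilemnbltyib" that produces "iilemnblty".

iilemnblty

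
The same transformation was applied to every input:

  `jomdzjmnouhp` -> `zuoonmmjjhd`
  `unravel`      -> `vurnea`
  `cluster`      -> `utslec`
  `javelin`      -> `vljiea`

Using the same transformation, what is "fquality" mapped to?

Rule — delete the last character, then sort the characters into reverse alphabetical order.
"fquality" → "fqualit" → "utqlifa".

utqlifa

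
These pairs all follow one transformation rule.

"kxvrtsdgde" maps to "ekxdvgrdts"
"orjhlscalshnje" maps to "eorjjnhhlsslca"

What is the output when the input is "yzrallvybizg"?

In each case the input is transformed by: swap the first and last characters, then take characters alternately from the front and the back (1st, last, 2nd, 2nd-last, ...).
On "yzrallvybizg": the first step gives "gzrallvybizy", and the second then gives "gyzzriablylv".

gyzzriablylv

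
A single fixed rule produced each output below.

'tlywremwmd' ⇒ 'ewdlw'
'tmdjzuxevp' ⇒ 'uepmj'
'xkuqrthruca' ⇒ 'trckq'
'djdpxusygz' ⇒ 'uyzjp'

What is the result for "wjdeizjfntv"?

zftje

The pattern: keep every other character starting from the second (positions 2nd, 4th, 6th, ...), then move the last 3 characters to the front (rotate right by 3).
"wjdeizjfntv" → "jezft" → "zftje".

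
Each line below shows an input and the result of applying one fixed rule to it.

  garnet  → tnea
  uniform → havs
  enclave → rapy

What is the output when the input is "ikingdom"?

The rule is to shift every letter 13 places forward in the alphabet (wrapping around) — i.e. ROT13, then keep only the first 4 characters.
On "ikingdom": the first step gives "vxvatqbz", and the second then gives "vxva".

vxva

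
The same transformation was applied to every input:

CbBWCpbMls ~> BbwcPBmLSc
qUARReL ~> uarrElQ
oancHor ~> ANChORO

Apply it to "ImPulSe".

The pattern: flip the case of every letter, then move the first character to the end.
For "ImPulSe" the result is "MpULsEi".

MpULsEi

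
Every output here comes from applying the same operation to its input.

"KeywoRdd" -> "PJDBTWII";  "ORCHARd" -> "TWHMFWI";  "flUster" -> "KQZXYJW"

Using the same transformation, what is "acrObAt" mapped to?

Rule — shift every letter 5 places forward in the alphabet (wrapping around), then convert every letter to uppercase.
For "acrObAt" the result is "FHWTGFY".

FHWTGFY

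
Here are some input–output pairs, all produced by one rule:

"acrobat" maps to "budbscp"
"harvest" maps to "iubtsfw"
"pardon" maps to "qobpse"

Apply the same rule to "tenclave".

uffwobdm

Looking at the pairs, the operation is to take characters alternately from the front and the back (1st, last, 2nd, 2nd-last, ...), then shift every letter 1 place forward in the alphabet (wrapping around).
Applying both steps to "tenclave": "teevnacl", then "uffwobdm".
(Check on "harvest": → "htasrev" → "iubtsfw" ✓)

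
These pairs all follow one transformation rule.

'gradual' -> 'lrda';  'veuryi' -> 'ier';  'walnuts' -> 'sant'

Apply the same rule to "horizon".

noio

What's happening: move the last character to the front, then keep every other character starting from the first (positions 1st, 3rd, 5th, ...).
Doing the same to "horizon": "noio".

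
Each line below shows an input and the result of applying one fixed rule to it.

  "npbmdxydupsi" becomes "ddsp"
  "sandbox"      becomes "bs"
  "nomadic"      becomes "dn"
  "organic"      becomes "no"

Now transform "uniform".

What's happening: move the first 2 characters to the end (rotate left by 2), then keep one character in every 3, starting at position 3 (positions 3rd, 6th, 9th, ...).
"uniform" → "iformun" → "ou".

ou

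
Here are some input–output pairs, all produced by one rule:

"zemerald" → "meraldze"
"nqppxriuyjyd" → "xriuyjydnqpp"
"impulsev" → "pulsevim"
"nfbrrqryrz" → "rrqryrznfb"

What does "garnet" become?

Looking at the pairs, the operation is to move the last 2 characters to the front (rotate right by 2), then swap the front and back halves of the string.
For "garnet", step one produces "etgarn"; step two turns that into "arnetg".

arnetg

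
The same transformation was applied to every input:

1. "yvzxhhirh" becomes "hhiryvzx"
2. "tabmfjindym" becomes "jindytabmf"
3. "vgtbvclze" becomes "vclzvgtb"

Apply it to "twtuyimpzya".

impzytwtuy

Looking at the pairs, the operation is to delete the last character, then swap the front and back halves of the string.
"twtuyimpzya" → "twtuyimpzy" → "impzytwtuy".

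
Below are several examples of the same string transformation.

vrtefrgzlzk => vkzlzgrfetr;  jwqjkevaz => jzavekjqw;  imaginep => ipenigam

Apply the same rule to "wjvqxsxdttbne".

wenbttdxsxqvj

What's happening: reverse the string, then move the last character to the front.
Starting from "wjvqxsxdttbne": after the first operation, "enbttdxsxqvjw"; after the second, "wenbttdxsxqvj".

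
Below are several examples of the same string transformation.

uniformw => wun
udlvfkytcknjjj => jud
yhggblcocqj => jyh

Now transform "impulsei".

iim

In each case the input is transformed by: move the last character to the front, then keep only the first 3 characters.
Applying that to "impulsei" gives "iim".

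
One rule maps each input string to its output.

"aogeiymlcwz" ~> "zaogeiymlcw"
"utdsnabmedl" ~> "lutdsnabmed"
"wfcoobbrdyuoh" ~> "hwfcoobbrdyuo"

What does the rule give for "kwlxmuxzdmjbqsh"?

The rule is to move the last character to the front.
Applying that to "kwlxmuxzdmjbqsh" gives "hkwlxmuxzdmjbqs".

hkwlxmuxzdmjbqs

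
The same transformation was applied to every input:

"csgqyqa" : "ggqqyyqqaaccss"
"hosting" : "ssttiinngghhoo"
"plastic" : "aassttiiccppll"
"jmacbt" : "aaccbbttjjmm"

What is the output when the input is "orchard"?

cchhaarrddoorr

What's happening: move the first 2 characters to the end (rotate left by 2), then double every character.
Starting from "orchard": after the first operation, "chardor"; after the second, "cchhaarrddoorr".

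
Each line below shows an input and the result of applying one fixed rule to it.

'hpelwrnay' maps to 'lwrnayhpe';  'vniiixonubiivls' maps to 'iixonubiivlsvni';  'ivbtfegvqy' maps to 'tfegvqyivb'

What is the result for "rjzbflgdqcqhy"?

In each case the input is transformed by: move the first 3 characters to the end (rotate left by 3).
On "rjzbflgdqcqhy" that produces "bflgdqcqhyrjz".

bflgdqcqhyrjz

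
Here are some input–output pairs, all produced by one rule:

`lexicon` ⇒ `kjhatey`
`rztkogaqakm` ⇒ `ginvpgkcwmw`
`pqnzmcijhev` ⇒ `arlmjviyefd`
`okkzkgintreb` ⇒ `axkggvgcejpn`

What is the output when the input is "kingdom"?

The transformation: shift every letter 4 places backward in the alphabet (wrapping around), then move the last 2 characters to the front (rotate right by 2).
"kingdom" → "kigejcz".

kigejcz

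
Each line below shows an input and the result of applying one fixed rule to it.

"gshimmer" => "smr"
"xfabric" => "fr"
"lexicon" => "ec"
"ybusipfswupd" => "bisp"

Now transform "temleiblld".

eel

What's happening: keep one character in every 3, starting at position 2 (positions 2nd, 5th, 8th, ...).
For "temleiblld" the result is "eel".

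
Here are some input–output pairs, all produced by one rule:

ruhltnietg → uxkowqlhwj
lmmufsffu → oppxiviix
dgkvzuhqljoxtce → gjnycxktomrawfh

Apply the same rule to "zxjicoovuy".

The pattern: shift every letter 3 places forward in the alphabet (wrapping around).
Applying that to "zxjicoovuy" gives "camlfrryxb".

camlfrryxb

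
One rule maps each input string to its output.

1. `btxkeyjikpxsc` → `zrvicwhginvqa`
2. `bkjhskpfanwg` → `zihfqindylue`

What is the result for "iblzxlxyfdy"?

gzjxvjvwdbw

In each case the input is transformed by: shift every letter 2 places backward in the alphabet (wrapping around).
For "iblzxlxyfdy" the result is "gzjxvjvwdbw".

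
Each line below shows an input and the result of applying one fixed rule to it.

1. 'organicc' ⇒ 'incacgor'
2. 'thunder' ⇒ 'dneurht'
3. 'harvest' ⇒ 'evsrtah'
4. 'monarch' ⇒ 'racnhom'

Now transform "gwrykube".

ukbyergw

The rule is to move the last 3 characters to the front (rotate right by 3), then take characters alternately from the front and the back (1st, last, 2nd, 2nd-last, ...).
Starting from "gwrykube": after the first operation, "ubegwryk"; after the second, "ukbyergw".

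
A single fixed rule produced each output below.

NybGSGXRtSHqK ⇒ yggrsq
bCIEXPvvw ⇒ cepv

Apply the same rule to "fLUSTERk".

lsek

The rule is to keep every other character starting from the second (positions 2nd, 4th, 6th, ...), then convert every letter to lowercase.
Doing the same to "fLUSTERk": "lsek".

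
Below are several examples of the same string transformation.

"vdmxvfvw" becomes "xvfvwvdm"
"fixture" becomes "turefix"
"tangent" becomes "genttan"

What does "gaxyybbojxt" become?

The rule is to move the first 3 characters to the end (rotate left by 3).
So "gaxyybbojxt" becomes "yybbojxtgax".

yybbojxtgax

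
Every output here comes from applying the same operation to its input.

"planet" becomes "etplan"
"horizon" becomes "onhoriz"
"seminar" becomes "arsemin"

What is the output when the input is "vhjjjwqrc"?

What's happening: move the last 2 characters to the front (rotate right by 2).
"vhjjjwqrc" → "rcvhjjjwq".

rcvhjjjwq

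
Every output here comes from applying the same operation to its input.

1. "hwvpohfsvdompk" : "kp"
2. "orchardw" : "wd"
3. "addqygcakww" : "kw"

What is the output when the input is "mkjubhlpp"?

Each output is the input with this applied: swap each adjacent pair of characters (1↔2, 3↔4, ...), then keep only the last 2 characters.
Starting from "mkjubhlpp": after the first operation, "kmujhbplp"; after the second, "lp".

lp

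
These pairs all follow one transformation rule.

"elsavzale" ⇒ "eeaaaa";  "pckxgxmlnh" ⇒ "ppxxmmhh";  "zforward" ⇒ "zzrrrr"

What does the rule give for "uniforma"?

uuffmm

Rule — keep one character in every 3, starting at position 1 (positions 1st, 4th, 7th, ...), then double every character.
Applying both steps to "uniforma": "ufm", then "uuffmm".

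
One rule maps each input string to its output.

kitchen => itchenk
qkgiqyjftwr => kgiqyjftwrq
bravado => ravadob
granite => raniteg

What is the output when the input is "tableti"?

The transformation: move the first character to the end.
"tableti" → "abletit".

abletit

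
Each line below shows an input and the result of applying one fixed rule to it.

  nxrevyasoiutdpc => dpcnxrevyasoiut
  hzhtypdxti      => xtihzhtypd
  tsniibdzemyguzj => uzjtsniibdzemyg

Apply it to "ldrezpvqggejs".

ejsldrezpvqgg

The pattern: move the last 3 characters to the front (rotate right by 3).
So "ldrezpvqggejs" becomes "ejsldrezpvqgg".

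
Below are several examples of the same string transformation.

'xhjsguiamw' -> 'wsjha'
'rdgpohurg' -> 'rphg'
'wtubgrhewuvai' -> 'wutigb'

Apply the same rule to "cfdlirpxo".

roid

What's happening: sort the characters into reverse alphabetical order, then keep every other character starting from the second (positions 2nd, 4th, 6th, ...).
For "cfdlirpxo", step one produces "xrpolifdc"; step two turns that into "roid".
(Check on "rdgpohurg": → "urrpohggd" → "rphg" ✓)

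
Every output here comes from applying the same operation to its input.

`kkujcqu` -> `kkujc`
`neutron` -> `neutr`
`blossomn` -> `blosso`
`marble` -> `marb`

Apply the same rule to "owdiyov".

The transformation: delete the last 2 characters.
For "owdiyov" the result is "owdiy".

owdiy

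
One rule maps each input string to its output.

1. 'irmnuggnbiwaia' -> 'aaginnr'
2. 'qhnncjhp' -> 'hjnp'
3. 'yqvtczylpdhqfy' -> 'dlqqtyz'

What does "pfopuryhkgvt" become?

Each output is the input with this applied: keep every other character starting from the second (positions 2nd, 4th, 6th, ...), then sort the characters into alphabetical order.
On "pfopuryhkgvt" that produces "fghprt".

fghprt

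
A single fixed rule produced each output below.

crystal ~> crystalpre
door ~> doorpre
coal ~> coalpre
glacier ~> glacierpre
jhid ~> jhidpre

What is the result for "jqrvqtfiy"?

Looking at the pairs, the operation is to append "pre".
"jqrvqtfiy" → "jqrvqtfiypre".

jqrvqtfiypre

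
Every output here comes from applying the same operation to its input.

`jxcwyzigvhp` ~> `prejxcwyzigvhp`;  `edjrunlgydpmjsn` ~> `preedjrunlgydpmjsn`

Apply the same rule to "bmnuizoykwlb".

Each output is the input with this applied: prepend "pre".
For "bmnuizoykwlb" the result is "prebmnuizoykwlb".

prebmnuizoykwlb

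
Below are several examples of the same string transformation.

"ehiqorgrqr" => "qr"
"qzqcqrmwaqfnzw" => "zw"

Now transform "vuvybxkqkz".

kz

What's happening: keep only the last 2 characters.
Applying that to "vuvybxkqkz" gives "kz".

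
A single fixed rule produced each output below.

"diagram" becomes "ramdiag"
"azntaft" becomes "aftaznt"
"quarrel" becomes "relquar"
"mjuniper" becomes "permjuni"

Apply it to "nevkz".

What's happening: move the last 3 characters to the front (rotate right by 3).
"nevkz" → "vkzne".

vkzne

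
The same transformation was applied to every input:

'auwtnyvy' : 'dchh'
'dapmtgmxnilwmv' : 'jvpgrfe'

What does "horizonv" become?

xrxe

The transformation: keep every other character starting from the second (positions 2nd, 4th, 6th, ...), then shift every letter 9 places forward in the alphabet (wrapping around).
So "horizonv" becomes "xrxe".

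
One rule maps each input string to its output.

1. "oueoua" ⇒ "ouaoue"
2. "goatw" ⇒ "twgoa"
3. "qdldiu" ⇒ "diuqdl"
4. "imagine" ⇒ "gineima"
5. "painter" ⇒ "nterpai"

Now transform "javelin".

The transformation: move the first 3 characters to the end (rotate left by 3).
Applying that to "javelin" gives "elinjav".

elinjav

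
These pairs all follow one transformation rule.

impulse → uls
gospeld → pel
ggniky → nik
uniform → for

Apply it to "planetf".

net

The rule is to move the last character to the front, then keep only the last 3 characters.
Starting from "planetf": after the first operation, "fplanet"; after the second, "net".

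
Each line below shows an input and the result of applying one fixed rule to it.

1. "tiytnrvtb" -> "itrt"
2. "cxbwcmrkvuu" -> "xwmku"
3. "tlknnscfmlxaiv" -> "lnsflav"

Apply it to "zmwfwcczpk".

Each output is the input with this applied: keep every other character starting from the second (positions 2nd, 4th, 6th, ...).
For "zmwfwcczpk" the result is "mfczk".

mfczk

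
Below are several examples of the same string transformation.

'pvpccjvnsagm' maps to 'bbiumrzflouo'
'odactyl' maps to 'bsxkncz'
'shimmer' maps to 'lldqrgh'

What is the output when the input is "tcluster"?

Each output is the input with this applied: move the first 3 characters to the end (rotate left by 3), then shift every letter 1 place backward in the alphabet (wrapping around).
For "tcluster", step one produces "ustertcl"; step two turns that into "trsdqsbk".

trsdqsbk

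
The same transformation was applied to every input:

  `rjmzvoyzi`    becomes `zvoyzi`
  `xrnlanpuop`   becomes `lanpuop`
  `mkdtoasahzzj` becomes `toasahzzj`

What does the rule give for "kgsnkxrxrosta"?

nkxrxrosta

In each case the input is transformed by: delete the first 3 characters.
On "kgsnkxrxrosta" that produces "nkxrxrosta".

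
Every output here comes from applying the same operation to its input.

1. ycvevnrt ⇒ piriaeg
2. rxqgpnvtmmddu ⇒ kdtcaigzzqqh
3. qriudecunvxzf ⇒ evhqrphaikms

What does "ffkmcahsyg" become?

Rule — shift every letter 13 places forward in the alphabet (wrapping around) — i.e. ROT13, then delete the first character.
Applying both steps to "ffkmcahsyg": "ssxzpnuflt", then "sxzpnuflt".

sxzpnuflt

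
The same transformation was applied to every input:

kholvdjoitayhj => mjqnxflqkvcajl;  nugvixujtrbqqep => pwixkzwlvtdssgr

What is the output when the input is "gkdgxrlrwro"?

imfiztntytq

Each output is the input with this applied: shift every letter 2 places forward in the alphabet (wrapping around).
For "gkdgxrlrwro" the result is "imfiztntytq".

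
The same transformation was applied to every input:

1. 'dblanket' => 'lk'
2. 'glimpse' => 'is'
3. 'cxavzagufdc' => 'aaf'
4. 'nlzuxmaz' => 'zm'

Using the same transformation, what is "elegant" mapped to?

en

The pattern: keep one character in every 3, starting at position 3 (positions 3rd, 6th, 9th, ...).
On "elegant" that produces "en".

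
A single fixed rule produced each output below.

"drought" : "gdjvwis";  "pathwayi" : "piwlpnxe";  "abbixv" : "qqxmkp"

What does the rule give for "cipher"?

xewtgr

The pattern: move the first character to the end, then shift every letter 11 places backward in the alphabet (wrapping around).
Applying both steps to "cipher": "ipherc", then "xewtgr".
(Check on "pathwayi": → "athwayip" → "piwlpnxe" ✓)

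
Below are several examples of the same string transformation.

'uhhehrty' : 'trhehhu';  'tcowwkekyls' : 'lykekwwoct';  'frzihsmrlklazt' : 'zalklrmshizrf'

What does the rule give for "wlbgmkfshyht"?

The rule is to reverse the string, then delete the first character.
For "wlbgmkfshyht", step one produces "thyhsfkmgblw"; step two turns that into "hyhsfkmgblw".

hyhsfkmgblw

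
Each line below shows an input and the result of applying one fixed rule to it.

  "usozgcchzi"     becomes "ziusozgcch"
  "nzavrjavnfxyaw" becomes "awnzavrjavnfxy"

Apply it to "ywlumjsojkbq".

bqywlumjsojk

The rule is to move the last 2 characters to the front (rotate right by 2).
Applying that to "ywlumjsojkbq" gives "bqywlumjsojk".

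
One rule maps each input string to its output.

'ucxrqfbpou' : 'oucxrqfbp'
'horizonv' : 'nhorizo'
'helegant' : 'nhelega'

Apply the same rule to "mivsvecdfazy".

zmivsvecdfa

Looking at the pairs, the operation is to delete the last character, then move the last character to the front.
For "mivsvecdfazy", step one produces "mivsvecdfaz"; step two turns that into "zmivsvecdfa".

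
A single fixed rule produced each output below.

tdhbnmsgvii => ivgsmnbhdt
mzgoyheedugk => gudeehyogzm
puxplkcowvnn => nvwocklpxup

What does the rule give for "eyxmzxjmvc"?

vmjxzmxye

The transformation: reverse the string, then delete the first character.
For "eyxmzxjmvc" the result is "vmjxzmxye".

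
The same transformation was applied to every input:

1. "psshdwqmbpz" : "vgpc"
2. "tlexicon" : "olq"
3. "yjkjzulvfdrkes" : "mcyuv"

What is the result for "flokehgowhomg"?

ohrr

Looking at the pairs, the operation is to keep one character in every 3, starting at position 2 (positions 2nd, 5th, 8th, ...), then shift every letter 3 places forward in the alphabet (wrapping around).
Applying that to "flokehgowhomg" gives "ohrr".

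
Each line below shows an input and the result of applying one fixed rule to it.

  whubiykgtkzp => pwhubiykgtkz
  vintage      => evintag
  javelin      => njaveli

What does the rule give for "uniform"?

munifor

Looking at the pairs, the operation is to move the last character to the front.
For "uniform" the result is "munifor".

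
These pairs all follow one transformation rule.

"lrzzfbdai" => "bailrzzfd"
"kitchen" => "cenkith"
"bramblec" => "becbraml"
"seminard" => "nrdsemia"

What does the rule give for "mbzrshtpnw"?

What's happening: move the last 3 characters to the front (rotate right by 3), then swap the first and last characters.
"mbzrshtpnw" → "pnwmbzrsht" → "tnwmbzrshp".

tnwmbzrshp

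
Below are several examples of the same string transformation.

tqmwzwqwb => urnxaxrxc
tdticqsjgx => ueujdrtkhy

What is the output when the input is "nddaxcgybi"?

The transformation: shift every letter 1 place forward in the alphabet (wrapping around).
On "nddaxcgybi" that produces "oeebydhzcj".

oeebydhzcj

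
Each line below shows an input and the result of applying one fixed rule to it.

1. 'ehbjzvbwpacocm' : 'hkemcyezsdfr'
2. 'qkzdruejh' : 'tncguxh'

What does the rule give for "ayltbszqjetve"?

Rule — shift every letter 3 places forward in the alphabet (wrapping around), then delete the last 2 characters.
"ayltbszqjetve" → "dbowevctmhwyh" → "dbowevctmhw".

dbowevctmhw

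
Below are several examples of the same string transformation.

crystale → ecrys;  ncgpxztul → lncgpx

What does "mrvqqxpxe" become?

emrvqq

Looking at the pairs, the operation is to move the last character to the front, then delete the last 3 characters.
For "mrvqqxpxe", step one produces "emrvqqxpx"; step two turns that into "emrvqq".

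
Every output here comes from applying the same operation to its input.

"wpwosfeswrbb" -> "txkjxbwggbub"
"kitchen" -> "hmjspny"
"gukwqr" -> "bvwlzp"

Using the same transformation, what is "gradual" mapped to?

izfqlwf

In each case the input is transformed by: move the first 3 characters to the end (rotate left by 3), then shift every letter 5 places forward in the alphabet (wrapping around).
"gradual" → "dualgra" → "izfqlwf".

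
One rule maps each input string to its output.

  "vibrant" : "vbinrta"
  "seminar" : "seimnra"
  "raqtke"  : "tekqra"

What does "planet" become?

Looking at the pairs, the operation is to sort the characters into alphabetical order, then swap the first and last characters.
Doing the same to "planet": "telnpa".

telnpa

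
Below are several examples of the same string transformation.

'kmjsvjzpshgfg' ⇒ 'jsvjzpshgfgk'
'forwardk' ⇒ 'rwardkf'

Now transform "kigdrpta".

The rule is to move the first character to the end, then delete the first character.
Starting from "kigdrpta": after the first operation, "igdrptak"; after the second, "gdrptak".

gdrptak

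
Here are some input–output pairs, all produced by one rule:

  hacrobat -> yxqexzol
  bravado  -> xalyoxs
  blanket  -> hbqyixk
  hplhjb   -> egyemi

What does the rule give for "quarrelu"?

birnrxoo

In each case the input is transformed by: shift every letter 3 places backward in the alphabet (wrapping around), then move the last 3 characters to the front (rotate right by 3).
For "quarrelu", step one produces "nrxoobir"; step two turns that into "birnrxoo".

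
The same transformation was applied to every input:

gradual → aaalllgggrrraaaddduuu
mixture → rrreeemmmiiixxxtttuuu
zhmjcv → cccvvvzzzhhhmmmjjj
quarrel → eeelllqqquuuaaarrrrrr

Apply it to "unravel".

eeellluuunnnrrraaavvv

Rule — move the last 2 characters to the front (rotate right by 2), then repeat every character 3 times.
On "unravel": the first step gives "elunrav", and the second then gives "eeellluuunnnrrraaavvv".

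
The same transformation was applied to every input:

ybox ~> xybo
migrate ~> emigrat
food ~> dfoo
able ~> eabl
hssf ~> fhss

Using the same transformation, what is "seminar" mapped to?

rsemina

Rule — move the last character to the front.
Doing the same to "seminar": "rsemina".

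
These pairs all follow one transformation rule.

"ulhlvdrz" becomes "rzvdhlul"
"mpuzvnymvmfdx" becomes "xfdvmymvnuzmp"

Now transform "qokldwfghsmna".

Each output is the input with this applied: swap each adjacent pair of characters (1↔2, 3↔4, ...), then reverse the string.
Working it through for "qokldwfghsmna": intermediate "oqlkwdgfshnma", final "amnhsfgdwklqo".

amnhsfgdwklqo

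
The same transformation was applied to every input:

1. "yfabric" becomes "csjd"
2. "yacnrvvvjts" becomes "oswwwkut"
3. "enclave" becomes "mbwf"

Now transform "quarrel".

The pattern: shift every letter 1 place forward in the alphabet (wrapping around), then delete the first 3 characters.
Starting from "quarrel": after the first operation, "rvbssfm"; after the second, "ssfm".
(Check on "yacnrvvvjts": → "zbdoswwwkut" → "oswwwkut" ✓)

ssfm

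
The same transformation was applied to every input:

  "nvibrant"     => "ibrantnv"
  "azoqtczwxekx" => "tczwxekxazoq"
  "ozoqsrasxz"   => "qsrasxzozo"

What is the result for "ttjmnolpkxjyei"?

The transformation: swap the front and back halves of the string, then move the last 2 characters to the front (rotate right by 2).
Starting from "ttjmnolpkxjyei": after the first operation, "pkxjyeittjmnol"; after the second, "olpkxjyeittjmn".

olpkxjyeittjmn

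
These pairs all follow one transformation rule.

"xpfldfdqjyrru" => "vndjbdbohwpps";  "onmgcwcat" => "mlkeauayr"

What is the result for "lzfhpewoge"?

What's happening: shift every letter 2 places backward in the alphabet (wrapping around).
So "lzfhpewoge" becomes "jxdfncumec".

jxdfncumec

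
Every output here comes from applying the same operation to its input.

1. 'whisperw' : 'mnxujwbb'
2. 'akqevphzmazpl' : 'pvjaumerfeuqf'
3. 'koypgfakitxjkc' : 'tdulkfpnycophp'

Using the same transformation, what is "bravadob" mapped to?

In each case the input is transformed by: move the first character to the end, then shift every letter 5 places forward in the alphabet (wrapping around).
"bravadob" → "ravadobb" → "wfafitgg".
(Check on "koypgfakitxjkc": → "oypgfakitxjkck" → "tdulkfpnycophp" ✓)

wfafitgg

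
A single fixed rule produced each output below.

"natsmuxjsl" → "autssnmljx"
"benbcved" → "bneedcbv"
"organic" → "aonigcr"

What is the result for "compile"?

Looking at the pairs, the operation is to sort the characters into reverse alphabetical order, then swap the first and last characters.
On "compile": the first step gives "pomliec", and the second then gives "comliep".

comliep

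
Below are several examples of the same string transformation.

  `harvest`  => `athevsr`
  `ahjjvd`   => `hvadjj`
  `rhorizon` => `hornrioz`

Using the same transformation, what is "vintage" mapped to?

ievatgn

Looking at the pairs, the operation is to swap each adjacent pair of characters (1↔2, 3↔4, ...), then take characters alternately from the front and the back (1st, last, 2nd, 2nd-last, ...).
"vintage" → "ivtngae" → "ievatgn".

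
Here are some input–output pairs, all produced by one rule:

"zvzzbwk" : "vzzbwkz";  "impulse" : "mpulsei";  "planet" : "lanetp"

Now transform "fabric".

Looking at the pairs, the operation is to move the first character to the end.
So "fabric" becomes "abricf".

abricf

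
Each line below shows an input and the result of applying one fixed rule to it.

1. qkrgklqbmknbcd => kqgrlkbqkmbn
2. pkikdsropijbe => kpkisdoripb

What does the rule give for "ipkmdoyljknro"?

The rule is to swap each adjacent pair of characters (1↔2, 3↔4, ...), then delete the last 2 characters.
For "ipkmdoyljknro", step one produces "pimkodlykjrno"; step two turns that into "pimkodlykjr".

pimkodlykjr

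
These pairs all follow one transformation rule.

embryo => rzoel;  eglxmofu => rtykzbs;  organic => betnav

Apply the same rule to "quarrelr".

The rule is to delete the last character, then shift every letter 13 places forward in the alphabet (wrapping around) — i.e. ROT13.
Applying both steps to "quarrelr": "quarrel", then "dhneery".
(Check on "embryo": → "embry" → "rzoel" ✓)

dhneery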